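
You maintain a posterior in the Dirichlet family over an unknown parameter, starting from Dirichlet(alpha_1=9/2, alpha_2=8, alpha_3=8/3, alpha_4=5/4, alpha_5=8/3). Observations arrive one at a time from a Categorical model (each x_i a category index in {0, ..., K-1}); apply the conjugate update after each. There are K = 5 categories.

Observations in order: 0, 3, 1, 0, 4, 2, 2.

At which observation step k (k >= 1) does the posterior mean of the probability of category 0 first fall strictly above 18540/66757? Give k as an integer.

obs 1: x=0 → posterior Dirichlet(11/2, 8, 8/3, 5/4, 8/3)
obs 2: x=3 → posterior Dirichlet(11/2, 8, 8/3, 9/4, 8/3)
obs 3: x=1 → posterior Dirichlet(11/2, 9, 8/3, 9/4, 8/3)
obs 4: x=0 → posterior Dirichlet(13/2, 9, 8/3, 9/4, 8/3)
obs 5: x=4 → posterior Dirichlet(13/2, 9, 8/3, 9/4, 11/3)
obs 6: x=2 → posterior Dirichlet(13/2, 9, 11/3, 9/4, 11/3)
obs 7: x=2 → posterior Dirichlet(13/2, 9, 14/3, 9/4, 11/3)

k = 4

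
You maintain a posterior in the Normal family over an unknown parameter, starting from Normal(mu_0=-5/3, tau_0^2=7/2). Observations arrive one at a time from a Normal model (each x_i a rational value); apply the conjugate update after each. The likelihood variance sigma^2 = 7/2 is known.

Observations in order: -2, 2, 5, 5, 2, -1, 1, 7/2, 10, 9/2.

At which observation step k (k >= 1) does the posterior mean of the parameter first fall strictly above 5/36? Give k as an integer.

k = 3

obs 1: x=-2 → posterior Normal(-11/6, 7/4)
obs 2: x=2 → posterior Normal(-5/9, 7/6)
obs 3: x=5 → posterior Normal(5/6, 7/8)
obs 4: x=5 → posterior Normal(5/3, 7/10)
obs 5: x=2 → posterior Normal(31/18, 7/12)
obs 6: x=-1 → posterior Normal(4/3, 1/2)
obs 7: x=1 → posterior Normal(31/24, 7/16)
obs 8: x=7/2 → posterior Normal(83/54, 7/18)
obs 9: x=10 → posterior Normal(143/60, 7/20)
obs 10: x=9/2 → posterior Normal(85/33, 7/22)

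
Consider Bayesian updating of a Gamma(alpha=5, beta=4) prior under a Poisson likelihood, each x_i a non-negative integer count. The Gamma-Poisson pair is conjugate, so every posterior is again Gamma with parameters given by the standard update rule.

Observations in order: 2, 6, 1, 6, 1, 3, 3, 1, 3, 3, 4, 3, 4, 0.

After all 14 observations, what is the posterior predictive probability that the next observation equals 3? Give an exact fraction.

obs 1: x=2 → posterior Gamma(7, 5)
obs 2: x=6 → posterior Gamma(13, 6)
obs 3: x=1 → posterior Gamma(14, 7)
obs 4: x=6 → posterior Gamma(20, 8)
obs 5: x=1 → posterior Gamma(21, 9)
obs 6: x=3 → posterior Gamma(24, 10)
obs 7: x=3 → posterior Gamma(27, 11)
obs 8: x=1 → posterior Gamma(28, 12)
obs 9: x=3 → posterior Gamma(31, 13)
obs 10: x=3 → posterior Gamma(34, 14)
obs 11: x=4 → posterior Gamma(38, 15)
obs 12: x=3 → posterior Gamma(41, 16)
obs 13: x=4 → posterior Gamma(45, 17)
obs 14: x=0 → posterior Gamma(45, 18)

4979430586435719887226168393360828150152312759912141810565120/23997878253756106444997335735942416102218125380085922630082241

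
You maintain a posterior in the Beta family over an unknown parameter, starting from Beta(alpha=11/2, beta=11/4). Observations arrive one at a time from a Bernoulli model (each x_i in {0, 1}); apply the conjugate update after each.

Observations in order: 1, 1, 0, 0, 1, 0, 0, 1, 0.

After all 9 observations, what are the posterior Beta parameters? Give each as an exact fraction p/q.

obs 1: x=1 → posterior Beta(13/2, 11/4)
obs 2: x=1 → posterior Beta(15/2, 11/4)
obs 3: x=0 → posterior Beta(15/2, 15/4)
obs 4: x=0 → posterior Beta(15/2, 19/4)
obs 5: x=1 → posterior Beta(17/2, 19/4)
obs 6: x=0 → posterior Beta(17/2, 23/4)
obs 7: x=0 → posterior Beta(17/2, 27/4)
obs 8: x=1 → posterior Beta(19/2, 27/4)
obs 9: x=0 → posterior Beta(19/2, 31/4)

alpha=19/2, beta=31/4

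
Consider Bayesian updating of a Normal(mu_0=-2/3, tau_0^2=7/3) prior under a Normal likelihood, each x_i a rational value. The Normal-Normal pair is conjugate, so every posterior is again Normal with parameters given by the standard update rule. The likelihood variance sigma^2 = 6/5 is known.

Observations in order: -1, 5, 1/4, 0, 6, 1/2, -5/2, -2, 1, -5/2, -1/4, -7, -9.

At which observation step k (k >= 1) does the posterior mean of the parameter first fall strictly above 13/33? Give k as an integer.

k = 2

obs 1: x=-1 → posterior Normal(-47/53, 42/53)
obs 2: x=5 → posterior Normal(16/11, 21/44)
obs 3: x=1/4 → posterior Normal(547/492, 14/41)
obs 4: x=0 → posterior Normal(547/632, 21/79)
obs 5: x=6 → posterior Normal(1387/772, 42/193)
obs 6: x=1/2 → posterior Normal(1457/912, 7/38)
obs 7: x=-5/2 → posterior Normal(1107/1052, 42/263)
obs 8: x=-2 → posterior Normal(827/1192, 21/149)
obs 9: x=1 → posterior Normal(967/1332, 14/111)
obs 10: x=-5/2 → posterior Normal(617/1472, 21/184)
obs 11: x=-1/4 → posterior Normal(291/806, 42/403)
obs 12: x=-7 → posterior Normal(-199/876, 7/73)
obs 13: x=-9 → posterior Normal(-829/946, 42/473)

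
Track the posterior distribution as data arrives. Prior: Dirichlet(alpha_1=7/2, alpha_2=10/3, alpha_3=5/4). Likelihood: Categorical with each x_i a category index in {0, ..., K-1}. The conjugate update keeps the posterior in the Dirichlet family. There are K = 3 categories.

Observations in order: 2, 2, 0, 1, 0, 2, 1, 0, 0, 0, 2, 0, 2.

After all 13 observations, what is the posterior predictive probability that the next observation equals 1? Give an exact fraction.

obs 1: x=2 → posterior Dirichlet(7/2, 10/3, 9/4)
obs 2: x=2 → posterior Dirichlet(7/2, 10/3, 13/4)
obs 3: x=0 → posterior Dirichlet(9/2, 10/3, 13/4)
obs 4: x=1 → posterior Dirichlet(9/2, 13/3, 13/4)
obs 5: x=0 → posterior Dirichlet(11/2, 13/3, 13/4)
obs 6: x=2 → posterior Dirichlet(11/2, 13/3, 17/4)
obs 7: x=1 → posterior Dirichlet(11/2, 16/3, 17/4)
obs 8: x=0 → posterior Dirichlet(13/2, 16/3, 17/4)
obs 9: x=0 → posterior Dirichlet(15/2, 16/3, 17/4)
obs 10: x=0 → posterior Dirichlet(17/2, 16/3, 17/4)
obs 11: x=2 → posterior Dirichlet(17/2, 16/3, 21/4)
obs 12: x=0 → posterior Dirichlet(19/2, 16/3, 21/4)
obs 13: x=2 → posterior Dirichlet(19/2, 16/3, 25/4)

64/253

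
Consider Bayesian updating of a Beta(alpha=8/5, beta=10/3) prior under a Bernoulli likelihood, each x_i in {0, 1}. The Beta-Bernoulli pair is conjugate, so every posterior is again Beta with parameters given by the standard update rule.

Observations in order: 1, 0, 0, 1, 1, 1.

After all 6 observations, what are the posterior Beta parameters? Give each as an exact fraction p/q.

obs 1: x=1 → posterior Beta(13/5, 10/3)
obs 2: x=0 → posterior Beta(13/5, 13/3)
obs 3: x=0 → posterior Beta(13/5, 16/3)
obs 4: x=1 → posterior Beta(18/5, 16/3)
obs 5: x=1 → posterior Beta(23/5, 16/3)
obs 6: x=1 → posterior Beta(28/5, 16/3)

alpha=28/5, beta=16/3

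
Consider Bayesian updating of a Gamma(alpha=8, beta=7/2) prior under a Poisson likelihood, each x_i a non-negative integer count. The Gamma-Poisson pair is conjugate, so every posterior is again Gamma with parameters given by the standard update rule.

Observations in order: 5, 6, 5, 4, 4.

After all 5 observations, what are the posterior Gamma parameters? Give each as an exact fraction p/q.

alpha=32, beta=17/2

obs 1: x=5 → posterior Gamma(13, 9/2)
obs 2: x=6 → posterior Gamma(19, 11/2)
obs 3: x=5 → posterior Gamma(24, 13/2)
obs 4: x=4 → posterior Gamma(28, 15/2)
obs 5: x=4 → posterior Gamma(32, 17/2)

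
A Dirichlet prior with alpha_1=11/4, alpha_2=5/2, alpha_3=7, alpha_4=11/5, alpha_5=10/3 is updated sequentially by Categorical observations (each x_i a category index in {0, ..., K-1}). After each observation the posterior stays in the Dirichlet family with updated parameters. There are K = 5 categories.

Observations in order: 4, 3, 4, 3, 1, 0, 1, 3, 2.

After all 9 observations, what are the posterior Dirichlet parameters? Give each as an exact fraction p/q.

alpha_1=15/4, alpha_2=9/2, alpha_3=8, alpha_4=26/5, alpha_5=16/3

obs 1: x=4 → posterior Dirichlet(11/4, 5/2, 7, 11/5, 13/3)
obs 2: x=3 → posterior Dirichlet(11/4, 5/2, 7, 16/5, 13/3)
obs 3: x=4 → posterior Dirichlet(11/4, 5/2, 7, 16/5, 16/3)
obs 4: x=3 → posterior Dirichlet(11/4, 5/2, 7, 21/5, 16/3)
obs 5: x=1 → posterior Dirichlet(11/4, 7/2, 7, 21/5, 16/3)
obs 6: x=0 → posterior Dirichlet(15/4, 7/2, 7, 21/5, 16/3)
obs 7: x=1 → posterior Dirichlet(15/4, 9/2, 7, 21/5, 16/3)
obs 8: x=3 → posterior Dirichlet(15/4, 9/2, 7, 26/5, 16/3)
obs 9: x=2 → posterior Dirichlet(15/4, 9/2, 8, 26/5, 16/3)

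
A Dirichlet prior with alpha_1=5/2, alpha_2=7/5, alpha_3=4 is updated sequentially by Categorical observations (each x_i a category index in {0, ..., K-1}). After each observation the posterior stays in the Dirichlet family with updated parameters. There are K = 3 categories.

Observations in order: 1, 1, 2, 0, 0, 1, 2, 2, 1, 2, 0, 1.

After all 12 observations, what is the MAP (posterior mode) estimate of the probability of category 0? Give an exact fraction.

45/169

obs 1: x=1 → posterior Dirichlet(5/2, 12/5, 4)
obs 2: x=1 → posterior Dirichlet(5/2, 17/5, 4)
obs 3: x=2 → posterior Dirichlet(5/2, 17/5, 5)
obs 4: x=0 → posterior Dirichlet(7/2, 17/5, 5)
obs 5: x=0 → posterior Dirichlet(9/2, 17/5, 5)
obs 6: x=1 → posterior Dirichlet(9/2, 22/5, 5)
obs 7: x=2 → posterior Dirichlet(9/2, 22/5, 6)
obs 8: x=2 → posterior Dirichlet(9/2, 22/5, 7)
obs 9: x=1 → posterior Dirichlet(9/2, 27/5, 7)
obs 10: x=2 → posterior Dirichlet(9/2, 27/5, 8)
obs 11: x=0 → posterior Dirichlet(11/2, 27/5, 8)
obs 12: x=1 → posterior Dirichlet(11/2, 32/5, 8)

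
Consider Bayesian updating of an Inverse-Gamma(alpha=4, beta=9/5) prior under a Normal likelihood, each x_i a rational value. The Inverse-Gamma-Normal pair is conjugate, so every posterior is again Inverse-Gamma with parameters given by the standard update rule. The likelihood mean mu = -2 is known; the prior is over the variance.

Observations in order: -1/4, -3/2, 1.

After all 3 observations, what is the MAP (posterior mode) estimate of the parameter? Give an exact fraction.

obs 1: x=-1/4 → posterior Inverse-Gamma(9/2, 533/160)
obs 2: x=-3/2 → posterior Inverse-Gamma(5, 553/160)
obs 3: x=1 → posterior Inverse-Gamma(11/2, 1273/160)

1273/1040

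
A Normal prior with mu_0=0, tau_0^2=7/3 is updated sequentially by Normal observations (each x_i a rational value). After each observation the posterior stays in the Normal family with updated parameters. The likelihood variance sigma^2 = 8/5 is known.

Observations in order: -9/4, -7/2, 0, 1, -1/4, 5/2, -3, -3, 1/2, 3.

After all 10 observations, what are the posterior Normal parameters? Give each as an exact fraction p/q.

mu_0=-175/374, tau_0^2=28/187

obs 1: x=-9/4 → posterior Normal(-315/236, 56/59)
obs 2: x=-7/2 → posterior Normal(-805/376, 28/47)
obs 3: x=0 → posterior Normal(-805/516, 56/129)
obs 4: x=1 → posterior Normal(-665/656, 14/41)
obs 5: x=-1/4 → posterior Normal(-175/199, 56/199)
obs 6: x=5/2 → posterior Normal(-175/468, 28/117)
obs 7: x=-3 → posterior Normal(-385/538, 56/269)
obs 8: x=-3 → posterior Normal(-595/608, 7/38)
obs 9: x=1/2 → posterior Normal(-280/339, 56/339)
obs 10: x=3 → posterior Normal(-175/374, 28/187)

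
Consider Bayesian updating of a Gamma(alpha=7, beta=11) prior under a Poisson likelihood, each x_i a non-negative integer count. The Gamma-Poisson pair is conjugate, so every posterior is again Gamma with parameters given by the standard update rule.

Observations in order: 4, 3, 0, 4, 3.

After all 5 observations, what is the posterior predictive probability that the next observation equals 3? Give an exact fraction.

obs 1: x=4 → posterior Gamma(11, 12)
obs 2: x=3 → posterior Gamma(14, 13)
obs 3: x=0 → posterior Gamma(14, 14)
obs 4: x=4 → posterior Gamma(18, 15)
obs 5: x=3 → posterior Gamma(21, 16)

34256122024600132294474203136/339448671314611904643504117121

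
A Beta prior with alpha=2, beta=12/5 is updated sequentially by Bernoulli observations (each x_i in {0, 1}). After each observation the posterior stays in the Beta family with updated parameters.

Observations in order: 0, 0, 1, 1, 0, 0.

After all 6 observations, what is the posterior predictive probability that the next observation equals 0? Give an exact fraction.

8/13

obs 1: x=0 → posterior Beta(2, 17/5)
obs 2: x=0 → posterior Beta(2, 22/5)
obs 3: x=1 → posterior Beta(3, 22/5)
obs 4: x=1 → posterior Beta(4, 22/5)
obs 5: x=0 → posterior Beta(4, 27/5)
obs 6: x=0 → posterior Beta(4, 32/5)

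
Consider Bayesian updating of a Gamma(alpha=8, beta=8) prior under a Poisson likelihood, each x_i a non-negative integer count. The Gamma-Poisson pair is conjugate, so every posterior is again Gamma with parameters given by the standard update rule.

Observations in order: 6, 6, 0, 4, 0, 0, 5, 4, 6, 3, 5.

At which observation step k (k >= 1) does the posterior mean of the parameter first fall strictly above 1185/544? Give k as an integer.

obs 1: x=6 → posterior Gamma(14, 9)
obs 2: x=6 → posterior Gamma(20, 10)
obs 3: x=0 → posterior Gamma(20, 11)
obs 4: x=4 → posterior Gamma(24, 12)
obs 5: x=0 → posterior Gamma(24, 13)
obs 6: x=0 → posterior Gamma(24, 14)
obs 7: x=5 → posterior Gamma(29, 15)
obs 8: x=4 → posterior Gamma(33, 16)
obs 9: x=6 → posterior Gamma(39, 17)
obs 10: x=3 → posterior Gamma(42, 18)
obs 11: x=5 → posterior Gamma(47, 19)

k = 9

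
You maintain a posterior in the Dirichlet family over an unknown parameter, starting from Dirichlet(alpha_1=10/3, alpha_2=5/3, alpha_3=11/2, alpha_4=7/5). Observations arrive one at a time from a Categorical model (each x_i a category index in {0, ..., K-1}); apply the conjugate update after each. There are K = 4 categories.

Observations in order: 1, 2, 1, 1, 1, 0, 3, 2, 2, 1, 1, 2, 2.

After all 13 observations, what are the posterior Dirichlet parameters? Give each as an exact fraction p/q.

alpha_1=13/3, alpha_2=23/3, alpha_3=21/2, alpha_4=12/5

obs 1: x=1 → posterior Dirichlet(10/3, 8/3, 11/2, 7/5)
obs 2: x=2 → posterior Dirichlet(10/3, 8/3, 13/2, 7/5)
obs 3: x=1 → posterior Dirichlet(10/3, 11/3, 13/2, 7/5)
obs 4: x=1 → posterior Dirichlet(10/3, 14/3, 13/2, 7/5)
obs 5: x=1 → posterior Dirichlet(10/3, 17/3, 13/2, 7/5)
obs 6: x=0 → posterior Dirichlet(13/3, 17/3, 13/2, 7/5)
obs 7: x=3 → posterior Dirichlet(13/3, 17/3, 13/2, 12/5)
obs 8: x=2 → posterior Dirichlet(13/3, 17/3, 15/2, 12/5)
obs 9: x=2 → posterior Dirichlet(13/3, 17/3, 17/2, 12/5)
obs 10: x=1 → posterior Dirichlet(13/3, 20/3, 17/2, 12/5)
obs 11: x=1 → posterior Dirichlet(13/3, 23/3, 17/2, 12/5)
obs 12: x=2 → posterior Dirichlet(13/3, 23/3, 19/2, 12/5)
obs 13: x=2 → posterior Dirichlet(13/3, 23/3, 21/2, 12/5)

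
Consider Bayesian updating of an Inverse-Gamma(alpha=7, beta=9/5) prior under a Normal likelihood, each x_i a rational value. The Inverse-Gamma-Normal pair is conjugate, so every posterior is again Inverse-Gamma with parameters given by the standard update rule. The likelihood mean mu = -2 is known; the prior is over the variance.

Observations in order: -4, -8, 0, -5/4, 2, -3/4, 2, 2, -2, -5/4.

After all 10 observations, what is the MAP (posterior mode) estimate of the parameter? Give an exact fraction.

obs 1: x=-4 → posterior Inverse-Gamma(15/2, 19/5)
obs 2: x=-8 → posterior Inverse-Gamma(8, 109/5)
obs 3: x=0 → posterior Inverse-Gamma(17/2, 119/5)
obs 4: x=-5/4 → posterior Inverse-Gamma(9, 3853/160)
obs 5: x=2 → posterior Inverse-Gamma(19/2, 5133/160)
obs 6: x=-3/4 → posterior Inverse-Gamma(10, 2629/80)
obs 7: x=2 → posterior Inverse-Gamma(21/2, 3269/80)
obs 8: x=2 → posterior Inverse-Gamma(11, 3909/80)
obs 9: x=-2 → posterior Inverse-Gamma(23/2, 3909/80)
obs 10: x=-5/4 → posterior Inverse-Gamma(12, 7863/160)

7863/2080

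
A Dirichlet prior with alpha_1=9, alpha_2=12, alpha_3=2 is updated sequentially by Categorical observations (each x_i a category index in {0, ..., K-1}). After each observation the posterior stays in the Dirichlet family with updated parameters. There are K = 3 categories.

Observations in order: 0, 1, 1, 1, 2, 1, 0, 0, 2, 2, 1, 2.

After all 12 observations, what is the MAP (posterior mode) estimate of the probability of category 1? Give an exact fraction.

obs 1: x=0 → posterior Dirichlet(10, 12, 2)
obs 2: x=1 → posterior Dirichlet(10, 13, 2)
obs 3: x=1 → posterior Dirichlet(10, 14, 2)
obs 4: x=1 → posterior Dirichlet(10, 15, 2)
obs 5: x=2 → posterior Dirichlet(10, 15, 3)
obs 6: x=1 → posterior Dirichlet(10, 16, 3)
obs 7: x=0 → posterior Dirichlet(11, 16, 3)
obs 8: x=0 → posterior Dirichlet(12, 16, 3)
obs 9: x=2 → posterior Dirichlet(12, 16, 4)
obs 10: x=2 → posterior Dirichlet(12, 16, 5)
obs 11: x=1 → posterior Dirichlet(12, 17, 5)
obs 12: x=2 → posterior Dirichlet(12, 17, 6)

1/2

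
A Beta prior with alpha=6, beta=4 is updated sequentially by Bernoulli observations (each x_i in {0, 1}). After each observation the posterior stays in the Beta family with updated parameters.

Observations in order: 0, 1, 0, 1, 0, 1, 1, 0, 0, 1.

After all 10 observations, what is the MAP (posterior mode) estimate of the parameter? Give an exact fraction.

obs 1: x=0 → posterior Beta(6, 5)
obs 2: x=1 → posterior Beta(7, 5)
obs 3: x=0 → posterior Beta(7, 6)
obs 4: x=1 → posterior Beta(8, 6)
obs 5: x=0 → posterior Beta(8, 7)
obs 6: x=1 → posterior Beta(9, 7)
obs 7: x=1 → posterior Beta(10, 7)
obs 8: x=0 → posterior Beta(10, 8)
obs 9: x=0 → posterior Beta(10, 9)
obs 10: x=1 → posterior Beta(11, 9)

5/9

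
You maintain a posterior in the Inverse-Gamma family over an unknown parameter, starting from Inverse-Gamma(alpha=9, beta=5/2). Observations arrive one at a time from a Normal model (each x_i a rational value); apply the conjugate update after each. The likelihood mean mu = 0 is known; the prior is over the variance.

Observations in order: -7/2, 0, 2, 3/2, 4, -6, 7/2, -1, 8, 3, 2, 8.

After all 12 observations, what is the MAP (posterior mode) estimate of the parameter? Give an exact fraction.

919/128

obs 1: x=-7/2 → posterior Inverse-Gamma(19/2, 69/8)
obs 2: x=0 → posterior Inverse-Gamma(10, 69/8)
obs 3: x=2 → posterior Inverse-Gamma(21/2, 85/8)
obs 4: x=3/2 → posterior Inverse-Gamma(11, 47/4)
obs 5: x=4 → posterior Inverse-Gamma(23/2, 79/4)
obs 6: x=-6 → posterior Inverse-Gamma(12, 151/4)
obs 7: x=7/2 → posterior Inverse-Gamma(25/2, 351/8)
obs 8: x=-1 → posterior Inverse-Gamma(13, 355/8)
obs 9: x=8 → posterior Inverse-Gamma(27/2, 611/8)
obs 10: x=3 → posterior Inverse-Gamma(14, 647/8)
obs 11: x=2 → posterior Inverse-Gamma(29/2, 663/8)
obs 12: x=8 → posterior Inverse-Gamma(15, 919/8)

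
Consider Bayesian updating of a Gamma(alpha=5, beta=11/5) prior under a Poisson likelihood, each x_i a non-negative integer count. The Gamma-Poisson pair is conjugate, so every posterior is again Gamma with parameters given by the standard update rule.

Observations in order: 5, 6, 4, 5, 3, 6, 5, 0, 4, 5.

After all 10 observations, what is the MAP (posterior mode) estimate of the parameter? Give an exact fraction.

obs 1: x=5 → posterior Gamma(10, 16/5)
obs 2: x=6 → posterior Gamma(16, 21/5)
obs 3: x=4 → posterior Gamma(20, 26/5)
obs 4: x=5 → posterior Gamma(25, 31/5)
obs 5: x=3 → posterior Gamma(28, 36/5)
obs 6: x=6 → posterior Gamma(34, 41/5)
obs 7: x=5 → posterior Gamma(39, 46/5)
obs 8: x=0 → posterior Gamma(39, 51/5)
obs 9: x=4 → posterior Gamma(43, 56/5)
obs 10: x=5 → posterior Gamma(48, 61/5)

235/61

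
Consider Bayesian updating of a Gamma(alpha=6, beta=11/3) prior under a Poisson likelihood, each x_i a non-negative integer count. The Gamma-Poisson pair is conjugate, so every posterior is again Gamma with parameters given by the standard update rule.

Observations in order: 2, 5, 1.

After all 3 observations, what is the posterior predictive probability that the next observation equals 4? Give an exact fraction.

obs 1: x=2 → posterior Gamma(8, 14/3)
obs 2: x=5 → posterior Gamma(13, 17/3)
obs 3: x=1 → posterior Gamma(14, 20/3)

315850752000000000000000/3244150909895248285300369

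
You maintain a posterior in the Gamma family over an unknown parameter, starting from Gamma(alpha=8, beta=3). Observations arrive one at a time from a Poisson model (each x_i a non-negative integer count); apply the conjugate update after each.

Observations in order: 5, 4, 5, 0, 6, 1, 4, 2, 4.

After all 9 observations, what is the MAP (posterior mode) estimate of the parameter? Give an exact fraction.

obs 1: x=5 → posterior Gamma(13, 4)
obs 2: x=4 → posterior Gamma(17, 5)
obs 3: x=5 → posterior Gamma(22, 6)
obs 4: x=0 → posterior Gamma(22, 7)
obs 5: x=6 → posterior Gamma(28, 8)
obs 6: x=1 → posterior Gamma(29, 9)
obs 7: x=4 → posterior Gamma(33, 10)
obs 8: x=2 → posterior Gamma(35, 11)
obs 9: x=4 → posterior Gamma(39, 12)

19/6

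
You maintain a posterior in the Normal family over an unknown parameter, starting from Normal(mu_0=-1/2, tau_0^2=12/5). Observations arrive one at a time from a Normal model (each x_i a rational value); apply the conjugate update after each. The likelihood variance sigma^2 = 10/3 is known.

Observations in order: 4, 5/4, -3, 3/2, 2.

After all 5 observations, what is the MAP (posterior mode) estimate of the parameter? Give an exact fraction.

obs 1: x=4 → posterior Normal(119/86, 60/43)
obs 2: x=5/4 → posterior Normal(82/61, 60/61)
obs 3: x=-3 → posterior Normal(28/79, 60/79)
obs 4: x=3/2 → posterior Normal(55/97, 60/97)
obs 5: x=2 → posterior Normal(91/115, 12/23)

91/115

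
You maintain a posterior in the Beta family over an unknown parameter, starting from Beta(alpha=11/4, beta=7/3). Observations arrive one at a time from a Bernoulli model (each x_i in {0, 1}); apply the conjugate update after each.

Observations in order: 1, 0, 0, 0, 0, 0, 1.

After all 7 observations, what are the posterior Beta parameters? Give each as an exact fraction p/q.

alpha=19/4, beta=22/3

obs 1: x=1 → posterior Beta(15/4, 7/3)
obs 2: x=0 → posterior Beta(15/4, 10/3)
obs 3: x=0 → posterior Beta(15/4, 13/3)
obs 4: x=0 → posterior Beta(15/4, 16/3)
obs 5: x=0 → posterior Beta(15/4, 19/3)
obs 6: x=0 → posterior Beta(15/4, 22/3)
obs 7: x=1 → posterior Beta(19/4, 22/3)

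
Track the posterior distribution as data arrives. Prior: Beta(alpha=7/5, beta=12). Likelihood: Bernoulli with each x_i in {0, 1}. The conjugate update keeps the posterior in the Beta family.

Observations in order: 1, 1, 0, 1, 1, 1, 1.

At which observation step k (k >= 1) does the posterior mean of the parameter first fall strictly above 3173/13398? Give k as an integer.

obs 1: x=1 → posterior Beta(12/5, 12)
obs 2: x=1 → posterior Beta(17/5, 12)
obs 3: x=0 → posterior Beta(17/5, 13)
obs 4: x=1 → posterior Beta(22/5, 13)
obs 5: x=1 → posterior Beta(27/5, 13)
obs 6: x=1 → posterior Beta(32/5, 13)
obs 7: x=1 → posterior Beta(37/5, 13)

k = 4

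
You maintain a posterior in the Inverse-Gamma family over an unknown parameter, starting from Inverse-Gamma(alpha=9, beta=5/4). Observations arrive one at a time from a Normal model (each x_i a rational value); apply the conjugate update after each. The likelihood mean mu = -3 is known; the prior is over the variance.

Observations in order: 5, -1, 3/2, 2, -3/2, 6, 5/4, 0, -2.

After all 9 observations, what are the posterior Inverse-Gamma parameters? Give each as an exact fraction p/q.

alpha=27/2, beta=3633/32

obs 1: x=5 → posterior Inverse-Gamma(19/2, 133/4)
obs 2: x=-1 → posterior Inverse-Gamma(10, 141/4)
obs 3: x=3/2 → posterior Inverse-Gamma(21/2, 363/8)
obs 4: x=2 → posterior Inverse-Gamma(11, 463/8)
obs 5: x=-3/2 → posterior Inverse-Gamma(23/2, 59)
obs 6: x=6 → posterior Inverse-Gamma(12, 199/2)
obs 7: x=5/4 → posterior Inverse-Gamma(25/2, 3473/32)
obs 8: x=0 → posterior Inverse-Gamma(13, 3617/32)
obs 9: x=-2 → posterior Inverse-Gamma(27/2, 3633/32)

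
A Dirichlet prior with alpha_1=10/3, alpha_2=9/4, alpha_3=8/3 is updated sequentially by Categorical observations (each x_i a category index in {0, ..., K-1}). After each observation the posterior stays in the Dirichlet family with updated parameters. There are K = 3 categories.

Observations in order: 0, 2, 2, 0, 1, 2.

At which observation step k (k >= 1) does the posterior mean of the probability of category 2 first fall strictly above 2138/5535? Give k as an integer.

k = 3

obs 1: x=0 → posterior Dirichlet(13/3, 9/4, 8/3)
obs 2: x=2 → posterior Dirichlet(13/3, 9/4, 11/3)
obs 3: x=2 → posterior Dirichlet(13/3, 9/4, 14/3)
obs 4: x=0 → posterior Dirichlet(16/3, 9/4, 14/3)
obs 5: x=1 → posterior Dirichlet(16/3, 13/4, 14/3)
obs 6: x=2 → posterior Dirichlet(16/3, 13/4, 17/3)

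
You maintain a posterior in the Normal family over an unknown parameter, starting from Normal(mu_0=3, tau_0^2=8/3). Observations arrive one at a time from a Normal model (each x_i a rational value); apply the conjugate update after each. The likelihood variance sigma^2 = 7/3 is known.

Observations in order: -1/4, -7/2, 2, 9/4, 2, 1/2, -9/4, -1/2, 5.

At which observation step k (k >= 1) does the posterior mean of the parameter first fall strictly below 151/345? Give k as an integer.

k = 2

obs 1: x=-1/4 → posterior Normal(19/15, 56/45)
obs 2: x=-7/2 → posterior Normal(-9/23, 56/69)
obs 3: x=2 → posterior Normal(7/31, 56/93)
obs 4: x=9/4 → posterior Normal(25/39, 56/117)
obs 5: x=2 → posterior Normal(41/47, 56/141)
obs 6: x=1/2 → posterior Normal(9/11, 56/165)
obs 7: x=-9/4 → posterior Normal(3/7, 8/27)
obs 8: x=-1/2 → posterior Normal(23/71, 56/213)
obs 9: x=5 → posterior Normal(63/79, 56/237)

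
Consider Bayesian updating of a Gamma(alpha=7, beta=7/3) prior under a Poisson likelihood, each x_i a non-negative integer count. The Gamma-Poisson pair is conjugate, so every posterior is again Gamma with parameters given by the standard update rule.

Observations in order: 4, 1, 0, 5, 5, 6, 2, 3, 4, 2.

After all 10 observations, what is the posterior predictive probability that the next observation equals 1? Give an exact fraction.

1690647631271794902783168364864210550480063412861654955306275441/12089258196146291747061760000000000000000000000000000000000000000

obs 1: x=4 → posterior Gamma(11, 10/3)
obs 2: x=1 → posterior Gamma(12, 13/3)
obs 3: x=0 → posterior Gamma(12, 16/3)
obs 4: x=5 → posterior Gamma(17, 19/3)
obs 5: x=5 → posterior Gamma(22, 22/3)
obs 6: x=6 → posterior Gamma(28, 25/3)
obs 7: x=2 → posterior Gamma(30, 28/3)
obs 8: x=3 → posterior Gamma(33, 31/3)
obs 9: x=4 → posterior Gamma(37, 34/3)
obs 10: x=2 → posterior Gamma(39, 37/3)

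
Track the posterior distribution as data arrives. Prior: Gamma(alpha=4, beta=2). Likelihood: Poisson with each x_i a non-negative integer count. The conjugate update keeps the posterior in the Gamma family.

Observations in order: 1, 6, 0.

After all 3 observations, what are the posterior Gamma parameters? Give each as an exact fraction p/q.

alpha=11, beta=5

obs 1: x=1 → posterior Gamma(5, 3)
obs 2: x=6 → posterior Gamma(11, 4)
obs 3: x=0 → posterior Gamma(11, 5)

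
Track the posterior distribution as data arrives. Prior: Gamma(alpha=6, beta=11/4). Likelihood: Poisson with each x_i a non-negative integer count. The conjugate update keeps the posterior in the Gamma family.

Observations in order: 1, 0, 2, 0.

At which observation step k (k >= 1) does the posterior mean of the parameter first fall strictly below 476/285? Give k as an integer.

k = 2

obs 1: x=1 → posterior Gamma(7, 15/4)
obs 2: x=0 → posterior Gamma(7, 19/4)
obs 3: x=2 → posterior Gamma(9, 23/4)
obs 4: x=0 → posterior Gamma(9, 27/4)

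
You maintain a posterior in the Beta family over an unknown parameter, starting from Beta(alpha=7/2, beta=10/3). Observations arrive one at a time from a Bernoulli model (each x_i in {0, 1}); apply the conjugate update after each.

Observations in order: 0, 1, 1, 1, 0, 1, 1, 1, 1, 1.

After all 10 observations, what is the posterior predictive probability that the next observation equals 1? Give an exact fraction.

obs 1: x=0 → posterior Beta(7/2, 13/3)
obs 2: x=1 → posterior Beta(9/2, 13/3)
obs 3: x=1 → posterior Beta(11/2, 13/3)
obs 4: x=1 → posterior Beta(13/2, 13/3)
obs 5: x=0 → posterior Beta(13/2, 16/3)
obs 6: x=1 → posterior Beta(15/2, 16/3)
obs 7: x=1 → posterior Beta(17/2, 16/3)
obs 8: x=1 → posterior Beta(19/2, 16/3)
obs 9: x=1 → posterior Beta(21/2, 16/3)
obs 10: x=1 → posterior Beta(23/2, 16/3)

69/101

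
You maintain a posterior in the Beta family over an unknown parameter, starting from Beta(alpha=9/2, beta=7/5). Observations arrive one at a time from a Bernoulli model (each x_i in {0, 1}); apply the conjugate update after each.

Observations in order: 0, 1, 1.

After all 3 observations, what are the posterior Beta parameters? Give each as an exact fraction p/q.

alpha=13/2, beta=12/5

obs 1: x=0 → posterior Beta(9/2, 12/5)
obs 2: x=1 → posterior Beta(11/2, 12/5)
obs 3: x=1 → posterior Beta(13/2, 12/5)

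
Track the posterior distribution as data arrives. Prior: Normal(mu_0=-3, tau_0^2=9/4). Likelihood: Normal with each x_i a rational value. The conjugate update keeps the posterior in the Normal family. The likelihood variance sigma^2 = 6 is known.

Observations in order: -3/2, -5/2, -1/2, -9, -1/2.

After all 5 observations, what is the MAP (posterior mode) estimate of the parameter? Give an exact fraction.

-66/23

obs 1: x=-3/2 → posterior Normal(-57/22, 18/11)
obs 2: x=-5/2 → posterior Normal(-18/7, 9/7)
obs 3: x=-1/2 → posterior Normal(-75/34, 18/17)
obs 4: x=-9 → posterior Normal(-129/40, 9/10)
obs 5: x=-1/2 → posterior Normal(-66/23, 18/23)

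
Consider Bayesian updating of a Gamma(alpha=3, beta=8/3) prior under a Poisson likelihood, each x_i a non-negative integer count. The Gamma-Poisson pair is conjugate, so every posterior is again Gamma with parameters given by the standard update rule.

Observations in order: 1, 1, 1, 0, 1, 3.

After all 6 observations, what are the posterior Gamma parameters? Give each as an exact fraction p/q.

alpha=10, beta=26/3

obs 1: x=1 → posterior Gamma(4, 11/3)
obs 2: x=1 → posterior Gamma(5, 14/3)
obs 3: x=1 → posterior Gamma(6, 17/3)
obs 4: x=0 → posterior Gamma(6, 20/3)
obs 5: x=1 → posterior Gamma(7, 23/3)
obs 6: x=3 → posterior Gamma(10, 26/3)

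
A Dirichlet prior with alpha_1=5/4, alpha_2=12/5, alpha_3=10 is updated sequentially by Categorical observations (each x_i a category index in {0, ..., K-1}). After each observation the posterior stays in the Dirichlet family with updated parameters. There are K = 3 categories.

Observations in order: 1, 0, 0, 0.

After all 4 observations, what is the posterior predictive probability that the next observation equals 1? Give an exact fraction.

68/353

obs 1: x=1 → posterior Dirichlet(5/4, 17/5, 10)
obs 2: x=0 → posterior Dirichlet(9/4, 17/5, 10)
obs 3: x=0 → posterior Dirichlet(13/4, 17/5, 10)
obs 4: x=0 → posterior Dirichlet(17/4, 17/5, 10)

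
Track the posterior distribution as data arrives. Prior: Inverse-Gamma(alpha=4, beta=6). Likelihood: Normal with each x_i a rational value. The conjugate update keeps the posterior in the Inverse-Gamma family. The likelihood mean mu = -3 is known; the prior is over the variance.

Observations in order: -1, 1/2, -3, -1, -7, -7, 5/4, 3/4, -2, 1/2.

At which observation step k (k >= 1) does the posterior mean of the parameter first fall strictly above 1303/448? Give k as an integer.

k = 2

obs 1: x=-1 → posterior Inverse-Gamma(9/2, 8)
obs 2: x=1/2 → posterior Inverse-Gamma(5, 113/8)
obs 3: x=-3 → posterior Inverse-Gamma(11/2, 113/8)
obs 4: x=-1 → posterior Inverse-Gamma(6, 129/8)
obs 5: x=-7 → posterior Inverse-Gamma(13/2, 193/8)
obs 6: x=-7 → posterior Inverse-Gamma(7, 257/8)
obs 7: x=5/4 → posterior Inverse-Gamma(15/2, 1317/32)
obs 8: x=3/4 → posterior Inverse-Gamma(8, 771/16)
obs 9: x=-2 → posterior Inverse-Gamma(17/2, 779/16)
obs 10: x=1/2 → posterior Inverse-Gamma(9, 877/16)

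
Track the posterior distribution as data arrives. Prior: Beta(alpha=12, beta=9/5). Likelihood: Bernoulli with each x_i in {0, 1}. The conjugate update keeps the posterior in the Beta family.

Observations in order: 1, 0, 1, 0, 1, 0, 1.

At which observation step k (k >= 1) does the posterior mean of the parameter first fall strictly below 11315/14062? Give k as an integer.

obs 1: x=1 → posterior Beta(13, 9/5)
obs 2: x=0 → posterior Beta(13, 14/5)
obs 3: x=1 → posterior Beta(14, 14/5)
obs 4: x=0 → posterior Beta(14, 19/5)
obs 5: x=1 → posterior Beta(15, 19/5)
obs 6: x=0 → posterior Beta(15, 24/5)
obs 7: x=1 → posterior Beta(16, 24/5)

k = 4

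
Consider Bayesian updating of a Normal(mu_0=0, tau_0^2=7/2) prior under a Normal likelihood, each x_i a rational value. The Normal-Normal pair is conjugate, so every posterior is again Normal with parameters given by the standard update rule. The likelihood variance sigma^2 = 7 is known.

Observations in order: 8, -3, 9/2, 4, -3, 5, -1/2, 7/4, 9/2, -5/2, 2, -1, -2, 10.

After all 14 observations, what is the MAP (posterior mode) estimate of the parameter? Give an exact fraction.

111/64

obs 1: x=8 → posterior Normal(8/3, 7/3)
obs 2: x=-3 → posterior Normal(5/4, 7/4)
obs 3: x=9/2 → posterior Normal(19/10, 7/5)
obs 4: x=4 → posterior Normal(9/4, 7/6)
obs 5: x=-3 → posterior Normal(3/2, 1)
obs 6: x=5 → posterior Normal(31/16, 7/8)
obs 7: x=-1/2 → posterior Normal(5/3, 7/9)
obs 8: x=7/4 → posterior Normal(67/40, 7/10)
obs 9: x=9/2 → posterior Normal(85/44, 7/11)
obs 10: x=-5/2 → posterior Normal(25/16, 7/12)
obs 11: x=2 → posterior Normal(83/52, 7/13)
obs 12: x=-1 → posterior Normal(79/56, 1/2)
obs 13: x=-2 → posterior Normal(71/60, 7/15)
obs 14: x=10 → posterior Normal(111/64, 7/16)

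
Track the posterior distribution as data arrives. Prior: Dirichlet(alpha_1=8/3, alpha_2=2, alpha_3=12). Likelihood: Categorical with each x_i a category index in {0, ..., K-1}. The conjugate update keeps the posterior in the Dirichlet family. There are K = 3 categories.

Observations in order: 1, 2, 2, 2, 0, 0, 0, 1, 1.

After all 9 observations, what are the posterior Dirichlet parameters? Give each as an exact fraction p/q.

alpha_1=17/3, alpha_2=5, alpha_3=15

obs 1: x=1 → posterior Dirichlet(8/3, 3, 12)
obs 2: x=2 → posterior Dirichlet(8/3, 3, 13)
obs 3: x=2 → posterior Dirichlet(8/3, 3, 14)
obs 4: x=2 → posterior Dirichlet(8/3, 3, 15)
obs 5: x=0 → posterior Dirichlet(11/3, 3, 15)
obs 6: x=0 → posterior Dirichlet(14/3, 3, 15)
obs 7: x=0 → posterior Dirichlet(17/3, 3, 15)
obs 8: x=1 → posterior Dirichlet(17/3, 4, 15)
obs 9: x=1 → posterior Dirichlet(17/3, 5, 15)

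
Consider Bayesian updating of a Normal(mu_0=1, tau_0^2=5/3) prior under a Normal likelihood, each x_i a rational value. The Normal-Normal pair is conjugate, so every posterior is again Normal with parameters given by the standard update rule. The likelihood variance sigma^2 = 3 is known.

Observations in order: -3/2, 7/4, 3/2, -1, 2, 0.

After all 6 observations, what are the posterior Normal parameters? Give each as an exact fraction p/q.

obs 1: x=-3/2 → posterior Normal(3/28, 15/14)
obs 2: x=7/4 → posterior Normal(41/76, 15/19)
obs 3: x=3/2 → posterior Normal(71/96, 5/8)
obs 4: x=-1 → posterior Normal(51/116, 15/29)
obs 5: x=2 → posterior Normal(91/136, 15/34)
obs 6: x=0 → posterior Normal(7/12, 5/13)

mu_0=7/12, tau_0^2=5/13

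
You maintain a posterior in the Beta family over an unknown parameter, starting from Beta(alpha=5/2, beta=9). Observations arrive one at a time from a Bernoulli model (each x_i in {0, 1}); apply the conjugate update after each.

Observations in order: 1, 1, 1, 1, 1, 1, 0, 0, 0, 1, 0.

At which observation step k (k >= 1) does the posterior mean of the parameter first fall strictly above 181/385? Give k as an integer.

k = 6

obs 1: x=1 → posterior Beta(7/2, 9)
obs 2: x=1 → posterior Beta(9/2, 9)
obs 3: x=1 → posterior Beta(11/2, 9)
obs 4: x=1 → posterior Beta(13/2, 9)
obs 5: x=1 → posterior Beta(15/2, 9)
obs 6: x=1 → posterior Beta(17/2, 9)
obs 7: x=0 → posterior Beta(17/2, 10)
obs 8: x=0 → posterior Beta(17/2, 11)
obs 9: x=0 → posterior Beta(17/2, 12)
obs 10: x=1 → posterior Beta(19/2, 12)
obs 11: x=0 → posterior Beta(19/2, 13)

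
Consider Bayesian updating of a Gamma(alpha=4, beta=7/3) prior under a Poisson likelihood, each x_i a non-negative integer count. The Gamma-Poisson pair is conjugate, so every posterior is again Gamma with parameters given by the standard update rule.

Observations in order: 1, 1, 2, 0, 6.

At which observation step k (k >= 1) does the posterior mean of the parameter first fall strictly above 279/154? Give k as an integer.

obs 1: x=1 → posterior Gamma(5, 10/3)
obs 2: x=1 → posterior Gamma(6, 13/3)
obs 3: x=2 → posterior Gamma(8, 16/3)
obs 4: x=0 → posterior Gamma(8, 19/3)
obs 5: x=6 → posterior Gamma(14, 22/3)

k = 5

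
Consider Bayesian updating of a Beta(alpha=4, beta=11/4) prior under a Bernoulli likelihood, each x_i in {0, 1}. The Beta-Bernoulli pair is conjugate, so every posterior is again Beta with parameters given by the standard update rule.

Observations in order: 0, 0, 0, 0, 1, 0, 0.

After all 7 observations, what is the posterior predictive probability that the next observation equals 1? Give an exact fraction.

4/11

obs 1: x=0 → posterior Beta(4, 15/4)
obs 2: x=0 → posterior Beta(4, 19/4)
obs 3: x=0 → posterior Beta(4, 23/4)
obs 4: x=0 → posterior Beta(4, 27/4)
obs 5: x=1 → posterior Beta(5, 27/4)
obs 6: x=0 → posterior Beta(5, 31/4)
obs 7: x=0 → posterior Beta(5, 35/4)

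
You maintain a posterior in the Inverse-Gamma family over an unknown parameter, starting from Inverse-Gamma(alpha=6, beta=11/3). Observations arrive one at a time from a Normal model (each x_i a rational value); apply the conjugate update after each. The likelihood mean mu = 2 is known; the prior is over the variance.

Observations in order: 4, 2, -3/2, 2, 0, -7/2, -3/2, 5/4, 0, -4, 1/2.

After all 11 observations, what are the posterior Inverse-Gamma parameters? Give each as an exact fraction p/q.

obs 1: x=4 → posterior Inverse-Gamma(13/2, 17/3)
obs 2: x=2 → posterior Inverse-Gamma(7, 17/3)
obs 3: x=-3/2 → posterior Inverse-Gamma(15/2, 283/24)
obs 4: x=2 → posterior Inverse-Gamma(8, 283/24)
obs 5: x=0 → posterior Inverse-Gamma(17/2, 331/24)
obs 6: x=-7/2 → posterior Inverse-Gamma(9, 347/12)
obs 7: x=-3/2 → posterior Inverse-Gamma(19/2, 841/24)
obs 8: x=5/4 → posterior Inverse-Gamma(10, 3391/96)
obs 9: x=0 → posterior Inverse-Gamma(21/2, 3583/96)
obs 10: x=-4 → posterior Inverse-Gamma(11, 5311/96)
obs 11: x=1/2 → posterior Inverse-Gamma(23/2, 5419/96)

alpha=23/2, beta=5419/96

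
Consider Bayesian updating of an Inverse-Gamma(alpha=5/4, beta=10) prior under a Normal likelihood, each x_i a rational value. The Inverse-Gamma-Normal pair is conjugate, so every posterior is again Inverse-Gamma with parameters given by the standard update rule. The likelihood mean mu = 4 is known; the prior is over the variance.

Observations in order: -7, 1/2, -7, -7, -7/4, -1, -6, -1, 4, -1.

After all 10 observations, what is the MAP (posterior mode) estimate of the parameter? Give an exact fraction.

obs 1: x=-7 → posterior Inverse-Gamma(7/4, 141/2)
obs 2: x=1/2 → posterior Inverse-Gamma(9/4, 613/8)
obs 3: x=-7 → posterior Inverse-Gamma(11/4, 1097/8)
obs 4: x=-7 → posterior Inverse-Gamma(13/4, 1581/8)
obs 5: x=-7/4 → posterior Inverse-Gamma(15/4, 6853/32)
obs 6: x=-1 → posterior Inverse-Gamma(17/4, 7253/32)
obs 7: x=-6 → posterior Inverse-Gamma(19/4, 8853/32)
obs 8: x=-1 → posterior Inverse-Gamma(21/4, 9253/32)
obs 9: x=4 → posterior Inverse-Gamma(23/4, 9253/32)
obs 10: x=-1 → posterior Inverse-Gamma(25/4, 9653/32)

9653/232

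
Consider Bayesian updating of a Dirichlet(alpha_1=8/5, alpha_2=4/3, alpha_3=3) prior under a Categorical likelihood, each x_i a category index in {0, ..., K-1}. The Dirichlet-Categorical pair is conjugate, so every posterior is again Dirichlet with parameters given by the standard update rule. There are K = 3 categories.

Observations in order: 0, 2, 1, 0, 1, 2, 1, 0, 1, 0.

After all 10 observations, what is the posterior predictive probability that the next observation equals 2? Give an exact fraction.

obs 1: x=0 → posterior Dirichlet(13/5, 4/3, 3)
obs 2: x=2 → posterior Dirichlet(13/5, 4/3, 4)
obs 3: x=1 → posterior Dirichlet(13/5, 7/3, 4)
obs 4: x=0 → posterior Dirichlet(18/5, 7/3, 4)
obs 5: x=1 → posterior Dirichlet(18/5, 10/3, 4)
obs 6: x=2 → posterior Dirichlet(18/5, 10/3, 5)
obs 7: x=1 → posterior Dirichlet(18/5, 13/3, 5)
obs 8: x=0 → posterior Dirichlet(23/5, 13/3, 5)
obs 9: x=1 → posterior Dirichlet(23/5, 16/3, 5)
obs 10: x=0 → posterior Dirichlet(28/5, 16/3, 5)

75/239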